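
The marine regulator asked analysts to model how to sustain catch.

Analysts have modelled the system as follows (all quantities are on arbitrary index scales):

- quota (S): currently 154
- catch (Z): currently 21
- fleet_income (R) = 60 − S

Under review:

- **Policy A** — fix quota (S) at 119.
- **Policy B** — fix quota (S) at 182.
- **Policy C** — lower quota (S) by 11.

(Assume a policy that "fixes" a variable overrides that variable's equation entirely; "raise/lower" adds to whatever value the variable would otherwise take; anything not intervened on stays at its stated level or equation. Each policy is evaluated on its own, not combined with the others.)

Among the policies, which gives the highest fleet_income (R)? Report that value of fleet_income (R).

Policy A (S := 119):
  S = 119
  R = 60 − 119 = -59
Policy B (S := 182):
  S = 182
  R = 60 − 182 = -122
Policy C (S − 11):
  S = 154 − 11 = 143
  R = 60 − 143 = -83
Comparing — Policy A: R=-59, Policy B: R=-122, Policy C: R=-83. Highest is -59 (Policy A).

-59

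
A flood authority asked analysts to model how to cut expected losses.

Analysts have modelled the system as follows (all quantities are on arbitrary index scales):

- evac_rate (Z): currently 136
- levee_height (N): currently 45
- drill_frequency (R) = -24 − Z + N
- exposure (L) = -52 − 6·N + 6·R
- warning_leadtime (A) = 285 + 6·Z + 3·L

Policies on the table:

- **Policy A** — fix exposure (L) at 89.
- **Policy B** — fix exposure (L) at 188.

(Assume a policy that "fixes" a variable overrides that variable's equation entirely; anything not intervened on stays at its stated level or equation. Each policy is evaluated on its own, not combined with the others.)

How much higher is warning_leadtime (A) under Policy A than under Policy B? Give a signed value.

Policy A (L := 89):
  Z = 136
  N = 45
  R = -24 − 136 + 45 = -115
  L = 89
  A = 285 + 6·136 + 3·89 = 1368
Policy B (L := 188):
  Z = 136
  N = 45
  R = -24 − 136 + 45 = -115
  L = 188
  A = 285 + 6·136 + 3·188 = 1665
A: 1368 − 1665 = -297

-297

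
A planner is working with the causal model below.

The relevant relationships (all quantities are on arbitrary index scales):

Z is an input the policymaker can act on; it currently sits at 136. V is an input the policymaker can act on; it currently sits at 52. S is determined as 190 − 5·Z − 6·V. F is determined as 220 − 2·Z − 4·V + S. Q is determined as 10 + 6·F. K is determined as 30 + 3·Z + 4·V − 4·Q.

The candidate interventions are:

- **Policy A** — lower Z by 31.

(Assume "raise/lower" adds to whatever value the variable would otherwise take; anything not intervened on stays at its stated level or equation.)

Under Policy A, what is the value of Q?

-5060

Policy A (Z − 31):
  Z = 136 − 31 = 105
  V = 52
  S = 190 − 5·105 − 6·52 = -647
  F = 220 − 2·105 − 4·52 + (-647) = -845
  Q = 10 + 6·(-845) = -5060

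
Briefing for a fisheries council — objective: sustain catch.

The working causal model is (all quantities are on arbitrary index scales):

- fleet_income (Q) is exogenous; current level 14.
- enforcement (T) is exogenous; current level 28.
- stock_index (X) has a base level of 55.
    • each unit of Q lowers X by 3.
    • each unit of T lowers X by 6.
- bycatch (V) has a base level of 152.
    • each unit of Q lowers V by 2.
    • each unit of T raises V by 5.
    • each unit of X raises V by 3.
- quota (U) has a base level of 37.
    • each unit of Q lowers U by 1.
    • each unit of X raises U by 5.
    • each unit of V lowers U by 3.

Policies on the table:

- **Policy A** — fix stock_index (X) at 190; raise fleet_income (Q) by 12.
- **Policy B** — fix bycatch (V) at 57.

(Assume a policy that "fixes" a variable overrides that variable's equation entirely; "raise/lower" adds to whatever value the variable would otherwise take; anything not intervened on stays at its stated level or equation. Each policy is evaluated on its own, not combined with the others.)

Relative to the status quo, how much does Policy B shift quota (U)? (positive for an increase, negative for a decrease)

-774

Baseline:
  Q = 14
  T = 28
  X = 55 − 3·14 − 6·28 = -155
  V = 152 − 2·14 + 5·28 + 3·(-155) = -201
  U = 37 − 14 + 5·(-155) − 3·(-201) = -149
Policy B (V := 57):
  Q = 14
  T = 28
  X = 55 − 3·14 − 6·28 = -155
  V = 57
  U = 37 − 14 + 5·(-155) − 3·57 = -923
Change in U: -923 − (-149) = -774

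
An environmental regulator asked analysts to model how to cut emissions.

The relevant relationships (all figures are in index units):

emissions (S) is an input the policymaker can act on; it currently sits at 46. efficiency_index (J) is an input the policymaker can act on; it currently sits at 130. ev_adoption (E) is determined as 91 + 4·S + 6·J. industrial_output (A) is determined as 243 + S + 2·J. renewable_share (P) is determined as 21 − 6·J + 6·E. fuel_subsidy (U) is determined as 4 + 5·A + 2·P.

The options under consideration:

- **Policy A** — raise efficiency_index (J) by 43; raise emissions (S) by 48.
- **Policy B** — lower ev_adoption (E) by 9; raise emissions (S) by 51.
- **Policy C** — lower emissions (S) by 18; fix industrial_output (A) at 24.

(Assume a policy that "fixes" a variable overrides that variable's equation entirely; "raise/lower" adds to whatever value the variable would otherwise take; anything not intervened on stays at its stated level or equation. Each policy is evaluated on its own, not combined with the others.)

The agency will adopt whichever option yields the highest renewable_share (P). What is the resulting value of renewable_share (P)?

Policy A (J + 43, S + 48):
  S = 46 + 48 = 94
  J = 130 + 43 = 173
  E = 91 + 4·94 + 6·173 = 1505
  P = 21 − 6·173 + 6·1505 = 8013
Policy B (E − 9, S + 51):
  S = 46 + 51 = 97
  J = 130
  E = 91 + 4·97 + 6·130 (−9 from intervention) = 1250
  P = 21 − 6·130 + 6·1250 = 6741
Policy C (S − 18, A := 24):
  S = 46 − 18 = 28
  J = 130
  E = 91 + 4·28 + 6·130 = 983
  P = 21 − 6·130 + 6·983 = 5139
Comparing — Policy A: P=8013, Policy B: P=6741, Policy C: P=5139. Highest is 8013 (Policy A).

8013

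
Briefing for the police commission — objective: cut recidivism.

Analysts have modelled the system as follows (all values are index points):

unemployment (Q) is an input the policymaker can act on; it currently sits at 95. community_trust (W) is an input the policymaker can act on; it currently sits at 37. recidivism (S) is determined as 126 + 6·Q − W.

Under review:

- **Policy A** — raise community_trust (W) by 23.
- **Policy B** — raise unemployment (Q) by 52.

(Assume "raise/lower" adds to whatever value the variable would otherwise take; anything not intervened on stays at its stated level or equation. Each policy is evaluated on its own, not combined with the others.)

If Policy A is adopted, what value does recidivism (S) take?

Policy A (W + 23):
  Q = 95
  W = 37 + 23 = 60
  S = 126 + 6·95 − 60 = 636

636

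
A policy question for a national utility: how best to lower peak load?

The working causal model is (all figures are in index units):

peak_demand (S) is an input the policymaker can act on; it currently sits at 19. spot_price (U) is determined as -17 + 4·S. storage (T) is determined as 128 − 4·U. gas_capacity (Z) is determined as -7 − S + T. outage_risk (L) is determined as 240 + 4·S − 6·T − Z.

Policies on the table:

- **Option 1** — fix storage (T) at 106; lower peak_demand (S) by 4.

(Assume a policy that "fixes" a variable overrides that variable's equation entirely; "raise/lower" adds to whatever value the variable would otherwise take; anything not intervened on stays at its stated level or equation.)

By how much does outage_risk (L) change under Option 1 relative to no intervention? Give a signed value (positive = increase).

Baseline:
  S = 19
  U = -17 + 4·19 = 59
  T = 128 − 4·59 = -108
  Z = -7 − 19 + (-108) = -134
  L = 240 + 4·19 − 6·(-108) − (-134) = 1098
Option 1 (T := 106, S − 4):
  S = 19 − 4 = 15
  U = -17 + 4·15 = 43
  T = 106
  Z = -7 − 15 + 106 = 84
  L = 240 + 4·15 − 6·106 − 84 = -420
Change in L: -420 − 1098 = -1518

-1518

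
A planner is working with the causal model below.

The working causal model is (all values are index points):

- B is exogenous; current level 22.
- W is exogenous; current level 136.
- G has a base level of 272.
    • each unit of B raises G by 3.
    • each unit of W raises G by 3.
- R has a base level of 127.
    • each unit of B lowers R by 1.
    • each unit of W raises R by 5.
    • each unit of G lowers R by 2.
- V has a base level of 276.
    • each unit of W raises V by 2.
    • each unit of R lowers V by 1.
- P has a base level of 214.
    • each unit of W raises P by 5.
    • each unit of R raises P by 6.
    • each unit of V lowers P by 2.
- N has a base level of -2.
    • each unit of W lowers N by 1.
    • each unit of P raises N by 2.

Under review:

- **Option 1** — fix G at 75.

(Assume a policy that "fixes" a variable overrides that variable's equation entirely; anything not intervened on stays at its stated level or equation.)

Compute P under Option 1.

4878

Option 1 (G := 75):
  B = 22
  W = 136
  G = 75
  R = 127 − 22 + 5·136 − 2·75 = 635
  V = 276 + 2·136 − 635 = -87
  P = 214 + 5·136 + 6·635 − 2·(-87) = 4878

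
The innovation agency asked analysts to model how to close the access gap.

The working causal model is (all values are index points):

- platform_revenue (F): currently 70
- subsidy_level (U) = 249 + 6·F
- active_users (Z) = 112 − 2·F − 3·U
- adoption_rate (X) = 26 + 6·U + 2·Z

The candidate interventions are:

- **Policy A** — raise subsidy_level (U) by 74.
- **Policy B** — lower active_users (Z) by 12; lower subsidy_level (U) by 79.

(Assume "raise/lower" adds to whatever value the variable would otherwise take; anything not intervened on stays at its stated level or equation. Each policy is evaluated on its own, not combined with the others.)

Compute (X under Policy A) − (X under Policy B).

24

Policy A (U + 74):
  F = 70
  U = 249 + 6·70 (+74 from intervention) = 743
  Z = 112 − 2·70 − 3·743 = -2257
  X = 26 + 6·743 + 2·(-2257) = -30
Policy B (Z − 12, U − 79):
  F = 70
  U = 249 + 6·70 (−79 from intervention) = 590
  Z = 112 − 2·70 − 3·590 (−12 from intervention) = -1810
  X = 26 + 6·590 + 2·(-1810) = -54
X: -30 − (-54) = 24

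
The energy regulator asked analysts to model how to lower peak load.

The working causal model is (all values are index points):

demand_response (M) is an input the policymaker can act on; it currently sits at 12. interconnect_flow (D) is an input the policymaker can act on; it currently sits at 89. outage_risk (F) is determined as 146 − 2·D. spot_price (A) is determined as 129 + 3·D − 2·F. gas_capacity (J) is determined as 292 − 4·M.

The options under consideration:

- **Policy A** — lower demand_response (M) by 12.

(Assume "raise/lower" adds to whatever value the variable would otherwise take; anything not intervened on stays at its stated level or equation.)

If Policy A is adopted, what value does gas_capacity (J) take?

Policy A (M − 12):
  M = 12 − 12 = 0
  J = 292 − 4·0 = 292

292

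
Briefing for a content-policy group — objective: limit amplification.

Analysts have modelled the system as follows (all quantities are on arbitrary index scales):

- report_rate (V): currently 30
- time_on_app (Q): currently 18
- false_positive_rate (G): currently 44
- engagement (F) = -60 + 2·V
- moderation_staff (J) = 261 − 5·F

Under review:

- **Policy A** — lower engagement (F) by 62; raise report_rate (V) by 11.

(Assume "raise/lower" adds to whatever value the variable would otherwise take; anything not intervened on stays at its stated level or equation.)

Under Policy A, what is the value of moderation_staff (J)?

Policy A (F − 62, V + 11):
  V = 30 + 11 = 41
  F = -60 + 2·41 (−62 from intervention) = -40
  J = 261 − 5·(-40) = 461

461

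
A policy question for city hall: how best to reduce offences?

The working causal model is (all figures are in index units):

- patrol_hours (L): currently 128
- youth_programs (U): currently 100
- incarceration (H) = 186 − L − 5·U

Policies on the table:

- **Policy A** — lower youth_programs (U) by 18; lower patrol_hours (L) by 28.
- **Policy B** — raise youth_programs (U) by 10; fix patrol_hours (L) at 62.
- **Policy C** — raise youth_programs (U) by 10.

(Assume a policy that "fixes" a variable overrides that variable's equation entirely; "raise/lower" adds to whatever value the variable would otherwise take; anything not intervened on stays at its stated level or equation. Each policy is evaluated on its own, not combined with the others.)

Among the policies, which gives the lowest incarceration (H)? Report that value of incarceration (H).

Policy A (U − 18, L − 28):
  L = 128 − 28 = 100
  U = 100 − 18 = 82
  H = 186 − 100 − 5·82 = -324
Policy B (U + 10, L := 62):
  L = 62
  U = 100 + 10 = 110
  H = 186 − 62 − 5·110 = -426
Policy C (U + 10):
  L = 128
  U = 100 + 10 = 110
  H = 186 − 128 − 5·110 = -492
Comparing — Policy A: H=-324, Policy B: H=-426, Policy C: H=-492. Lowest is -492 (Policy C).

-492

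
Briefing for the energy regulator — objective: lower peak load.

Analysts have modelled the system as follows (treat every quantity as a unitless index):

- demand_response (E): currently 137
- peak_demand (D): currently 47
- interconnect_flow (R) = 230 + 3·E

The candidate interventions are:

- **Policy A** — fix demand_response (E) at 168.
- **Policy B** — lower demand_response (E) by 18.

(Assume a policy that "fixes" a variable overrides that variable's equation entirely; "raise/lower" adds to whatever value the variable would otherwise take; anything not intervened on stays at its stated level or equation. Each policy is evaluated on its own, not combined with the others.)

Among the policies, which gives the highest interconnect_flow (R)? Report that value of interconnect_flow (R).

Policy A (E := 168):
  E = 168
  R = 230 + 3·168 = 734
Policy B (E − 18):
  E = 137 − 18 = 119
  R = 230 + 3·119 = 587
Comparing — Policy A: R=734, Policy B: R=587. Highest is 734 (Policy A).

734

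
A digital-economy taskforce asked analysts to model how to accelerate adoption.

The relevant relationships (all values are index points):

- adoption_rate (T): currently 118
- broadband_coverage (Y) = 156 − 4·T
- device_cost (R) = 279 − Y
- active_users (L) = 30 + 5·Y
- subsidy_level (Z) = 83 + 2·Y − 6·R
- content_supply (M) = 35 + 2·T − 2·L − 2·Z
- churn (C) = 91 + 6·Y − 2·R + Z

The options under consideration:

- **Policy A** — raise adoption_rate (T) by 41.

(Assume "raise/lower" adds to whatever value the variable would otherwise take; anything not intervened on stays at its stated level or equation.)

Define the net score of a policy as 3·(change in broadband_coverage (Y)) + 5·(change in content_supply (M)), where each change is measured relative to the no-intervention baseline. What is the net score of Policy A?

Baseline:
  T = 118
  Y = 156 − 4·118 = -316
  R = 279 − (-316) = 595
  L = 30 + 5·(-316) = -1550
  Z = 83 + 2·(-316) − 6·595 = -4119
  M = 35 + 2·118 − 2·(-1550) − 2·(-4119) = 11609
Policy A (T + 41):
  T = 118 + 41 = 159
  Y = 156 − 4·159 = -480
  R = 279 − (-480) = 759
  L = 30 + 5·(-480) = -2370
  Z = 83 + 2·(-480) − 6·759 = -5431
  M = 35 + 2·159 − 2·(-2370) − 2·(-5431) = 15955
ΔY = -480 − (-316) = -164; ΔM = 15955 − 11609 = 4346
Score = 3·(-164) + 5·4346 = 21238

21238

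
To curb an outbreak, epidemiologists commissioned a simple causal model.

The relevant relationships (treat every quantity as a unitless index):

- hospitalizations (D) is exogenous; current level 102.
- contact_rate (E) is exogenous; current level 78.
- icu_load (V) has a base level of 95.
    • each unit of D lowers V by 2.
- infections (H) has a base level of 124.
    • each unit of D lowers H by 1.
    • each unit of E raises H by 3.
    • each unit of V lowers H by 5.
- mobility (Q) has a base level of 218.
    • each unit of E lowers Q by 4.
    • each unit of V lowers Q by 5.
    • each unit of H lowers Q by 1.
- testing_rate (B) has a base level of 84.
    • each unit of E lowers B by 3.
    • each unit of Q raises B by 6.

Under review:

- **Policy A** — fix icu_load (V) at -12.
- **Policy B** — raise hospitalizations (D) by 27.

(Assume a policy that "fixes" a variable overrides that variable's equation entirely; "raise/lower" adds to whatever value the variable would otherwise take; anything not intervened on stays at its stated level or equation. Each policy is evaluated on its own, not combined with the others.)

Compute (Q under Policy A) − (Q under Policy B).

Policy A (V := -12):
  D = 102
  E = 78
  V = -12
  H = 124 − 102 + 3·78 − 5·(-12) = 316
  Q = 218 − 4·78 − 5·(-12) − 316 = -350
Policy B (D + 27):
  D = 102 + 27 = 129
  E = 78
  V = 95 − 2·129 = -163
  H = 124 − 129 + 3·78 − 5·(-163) = 1044
  Q = 218 − 4·78 − 5·(-163) − 1044 = -323
Q: -350 − (-323) = -27

-27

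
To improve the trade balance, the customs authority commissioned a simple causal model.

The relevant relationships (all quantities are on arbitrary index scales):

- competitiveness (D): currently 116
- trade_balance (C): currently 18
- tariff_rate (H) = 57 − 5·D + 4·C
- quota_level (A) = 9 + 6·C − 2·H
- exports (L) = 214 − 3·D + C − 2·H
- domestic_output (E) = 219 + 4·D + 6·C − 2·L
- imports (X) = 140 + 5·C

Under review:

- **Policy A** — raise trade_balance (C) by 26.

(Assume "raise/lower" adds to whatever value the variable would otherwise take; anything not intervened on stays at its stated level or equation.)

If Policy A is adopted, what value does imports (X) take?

Policy A (C + 26):
  C = 18 + 26 = 44
  X = 140 + 5·44 = 360

360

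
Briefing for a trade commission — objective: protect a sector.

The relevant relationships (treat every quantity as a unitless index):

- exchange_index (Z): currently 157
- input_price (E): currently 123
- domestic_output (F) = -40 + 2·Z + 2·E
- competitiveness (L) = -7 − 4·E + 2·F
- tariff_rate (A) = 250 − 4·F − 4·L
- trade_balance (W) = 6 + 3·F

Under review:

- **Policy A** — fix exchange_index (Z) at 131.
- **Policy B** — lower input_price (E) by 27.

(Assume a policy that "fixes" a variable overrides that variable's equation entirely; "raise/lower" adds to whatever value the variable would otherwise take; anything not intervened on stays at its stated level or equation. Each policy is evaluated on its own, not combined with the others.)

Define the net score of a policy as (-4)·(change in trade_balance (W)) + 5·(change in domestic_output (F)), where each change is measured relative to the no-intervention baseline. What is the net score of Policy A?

Baseline:
  Z = 157
  E = 123
  F = -40 + 2·157 + 2·123 = 520
  W = 6 + 3·520 = 1566
Policy A (Z := 131):
  Z = 131
  E = 123
  F = -40 + 2·131 + 2·123 = 468
  W = 6 + 3·468 = 1410
ΔW = 1410 − 1566 = -156; ΔF = 468 − 520 = -52
Score = (-4)·(-156) + 5·(-52) = 364

364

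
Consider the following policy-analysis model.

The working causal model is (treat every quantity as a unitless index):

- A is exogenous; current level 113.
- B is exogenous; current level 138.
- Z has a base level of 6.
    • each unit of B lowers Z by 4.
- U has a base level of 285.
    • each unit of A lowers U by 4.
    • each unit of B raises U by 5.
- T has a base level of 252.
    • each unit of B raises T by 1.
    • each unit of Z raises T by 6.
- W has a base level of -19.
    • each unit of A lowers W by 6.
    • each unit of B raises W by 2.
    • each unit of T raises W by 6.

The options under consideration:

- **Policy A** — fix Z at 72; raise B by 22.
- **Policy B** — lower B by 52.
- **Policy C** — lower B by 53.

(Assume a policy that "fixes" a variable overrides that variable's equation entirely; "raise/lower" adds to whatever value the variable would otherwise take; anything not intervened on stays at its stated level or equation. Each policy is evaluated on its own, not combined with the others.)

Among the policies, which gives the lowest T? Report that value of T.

Policy A (Z := 72, B + 22):
  B = 138 + 22 = 160
  Z = 72
  T = 252 + 160 + 6·72 = 844
Policy B (B − 52):
  B = 138 − 52 = 86
  Z = 6 − 4·86 = -338
  T = 252 + 86 + 6·(-338) = -1690
Policy C (B − 53):
  B = 138 − 53 = 85
  Z = 6 − 4·85 = -334
  T = 252 + 85 + 6·(-334) = -1667
Comparing — Policy A: T=844, Policy B: T=-1690, Policy C: T=-1667. Lowest is -1690 (Policy B).

-1690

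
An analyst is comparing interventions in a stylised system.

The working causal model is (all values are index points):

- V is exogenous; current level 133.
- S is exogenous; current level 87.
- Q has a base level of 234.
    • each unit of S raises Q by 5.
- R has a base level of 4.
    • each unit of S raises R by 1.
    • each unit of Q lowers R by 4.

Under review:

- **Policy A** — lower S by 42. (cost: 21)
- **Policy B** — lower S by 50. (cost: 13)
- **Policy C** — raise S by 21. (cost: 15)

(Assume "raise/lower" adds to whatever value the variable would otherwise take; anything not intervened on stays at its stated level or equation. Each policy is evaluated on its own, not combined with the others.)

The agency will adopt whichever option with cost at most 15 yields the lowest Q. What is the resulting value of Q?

Policy B (S − 50):
  S = 87 − 50 = 37
  Q = 234 + 5·37 = 419
Policy C (S + 21):
  S = 87 + 21 = 108
  Q = 234 + 5·108 = 774
Comparing — Policy B: Q=419, Policy C: Q=774. Lowest is 419 (Policy B).

419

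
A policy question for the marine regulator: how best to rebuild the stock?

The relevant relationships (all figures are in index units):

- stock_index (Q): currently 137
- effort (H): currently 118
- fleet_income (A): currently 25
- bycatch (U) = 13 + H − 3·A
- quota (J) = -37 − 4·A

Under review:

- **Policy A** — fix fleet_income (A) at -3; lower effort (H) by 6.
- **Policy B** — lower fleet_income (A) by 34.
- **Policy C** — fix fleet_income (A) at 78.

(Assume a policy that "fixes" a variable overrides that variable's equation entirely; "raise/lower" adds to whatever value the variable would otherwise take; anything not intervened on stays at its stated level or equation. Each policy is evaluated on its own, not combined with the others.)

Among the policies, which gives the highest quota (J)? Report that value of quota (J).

Policy A (A := -3, H − 6):
  A = -3
  J = -37 − 4·(-3) = -25
Policy B (A − 34):
  A = 25 − 34 = -9
  J = -37 − 4·(-9) = -1
Policy C (A := 78):
  A = 78
  J = -37 − 4·78 = -349
Comparing — Policy A: J=-25, Policy B: J=-1, Policy C: J=-349. Highest is -1 (Policy B).

-1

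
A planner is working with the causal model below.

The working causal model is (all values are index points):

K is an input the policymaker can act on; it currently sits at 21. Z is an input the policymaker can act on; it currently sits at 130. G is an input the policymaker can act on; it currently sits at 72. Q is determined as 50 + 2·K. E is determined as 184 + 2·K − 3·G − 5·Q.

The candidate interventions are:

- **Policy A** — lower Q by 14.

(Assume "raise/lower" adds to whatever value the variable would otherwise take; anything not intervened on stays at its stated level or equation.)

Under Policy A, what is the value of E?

Policy A (Q − 14):
  K = 21
  G = 72
  Q = 50 + 2·21 (−14 from intervention) = 78
  E = 184 + 2·21 − 3·72 − 5·78 = -380

-380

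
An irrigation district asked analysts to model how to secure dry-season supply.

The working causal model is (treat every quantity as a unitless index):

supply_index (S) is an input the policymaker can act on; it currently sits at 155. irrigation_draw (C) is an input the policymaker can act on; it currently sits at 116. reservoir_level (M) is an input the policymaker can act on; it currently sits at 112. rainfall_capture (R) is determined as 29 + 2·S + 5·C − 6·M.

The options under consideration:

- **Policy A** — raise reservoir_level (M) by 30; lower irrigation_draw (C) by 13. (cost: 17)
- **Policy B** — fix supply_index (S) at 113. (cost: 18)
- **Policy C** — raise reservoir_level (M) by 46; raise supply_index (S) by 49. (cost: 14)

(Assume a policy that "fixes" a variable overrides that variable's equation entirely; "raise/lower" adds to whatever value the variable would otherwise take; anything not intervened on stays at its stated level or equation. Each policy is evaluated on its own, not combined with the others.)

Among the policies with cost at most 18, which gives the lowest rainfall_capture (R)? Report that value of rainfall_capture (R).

Policy A (M + 30, C − 13):
  S = 155
  C = 116 − 13 = 103
  M = 112 + 30 = 142
  R = 29 + 2·155 + 5·103 − 6·142 = 2
Policy B (S := 113):
  S = 113
  C = 116
  M = 112
  R = 29 + 2·113 + 5·116 − 6·112 = 163
Policy C (M + 46, S + 49):
  S = 155 + 49 = 204
  C = 116
  M = 112 + 46 = 158
  R = 29 + 2·204 + 5·116 − 6·158 = 69
Comparing — Policy A: R=2, Policy B: R=163, Policy C: R=69. Lowest is 2 (Policy A).

2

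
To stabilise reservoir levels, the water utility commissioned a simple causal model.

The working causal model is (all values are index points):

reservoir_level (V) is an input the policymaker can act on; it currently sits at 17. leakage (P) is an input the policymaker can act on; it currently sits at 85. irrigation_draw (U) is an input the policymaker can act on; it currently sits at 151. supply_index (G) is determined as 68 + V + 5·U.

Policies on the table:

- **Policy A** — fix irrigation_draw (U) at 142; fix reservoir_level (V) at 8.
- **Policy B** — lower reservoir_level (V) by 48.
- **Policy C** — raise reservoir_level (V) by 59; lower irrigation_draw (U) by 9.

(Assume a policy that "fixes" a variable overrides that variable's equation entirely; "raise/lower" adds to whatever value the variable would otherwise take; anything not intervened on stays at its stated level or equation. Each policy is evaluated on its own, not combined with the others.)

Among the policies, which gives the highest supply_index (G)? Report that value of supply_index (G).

Policy A (U := 142, V := 8):
  V = 8
  U = 142
  G = 68 + 8 + 5·142 = 786
Policy B (V − 48):
  V = 17 − 48 = -31
  U = 151
  G = 68 + (-31) + 5·151 = 792
Policy C (V + 59, U − 9):
  V = 17 + 59 = 76
  U = 151 − 9 = 142
  G = 68 + 76 + 5·142 = 854
Comparing — Policy A: G=786, Policy B: G=792, Policy C: G=854. Highest is 854 (Policy C).

854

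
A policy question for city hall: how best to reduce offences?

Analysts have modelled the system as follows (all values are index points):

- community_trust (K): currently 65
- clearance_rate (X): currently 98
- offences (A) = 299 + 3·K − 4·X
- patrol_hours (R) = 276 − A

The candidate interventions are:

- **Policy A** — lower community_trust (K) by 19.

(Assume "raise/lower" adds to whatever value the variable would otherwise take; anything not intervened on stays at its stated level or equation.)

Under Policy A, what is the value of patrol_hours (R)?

Policy A (K − 19):
  K = 65 − 19 = 46
  X = 98
  A = 299 + 3·46 − 4·98 = 45
  R = 276 − 45 = 231

231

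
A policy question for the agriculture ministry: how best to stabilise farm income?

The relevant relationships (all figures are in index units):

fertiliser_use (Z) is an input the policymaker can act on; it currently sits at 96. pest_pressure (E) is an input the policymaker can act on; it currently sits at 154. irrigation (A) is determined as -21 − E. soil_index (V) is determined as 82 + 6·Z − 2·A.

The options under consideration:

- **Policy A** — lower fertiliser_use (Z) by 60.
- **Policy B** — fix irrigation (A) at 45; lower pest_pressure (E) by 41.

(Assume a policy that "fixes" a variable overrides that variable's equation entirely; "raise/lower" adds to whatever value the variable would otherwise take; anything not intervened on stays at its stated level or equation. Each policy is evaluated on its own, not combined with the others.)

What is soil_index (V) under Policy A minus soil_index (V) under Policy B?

Policy A (Z − 60):
  Z = 96 − 60 = 36
  E = 154
  A = -21 − 154 = -175
  V = 82 + 6·36 − 2·(-175) = 648
Policy B (A := 45, E − 41):
  Z = 96
  E = 154 − 41 = 113
  A = 45
  V = 82 + 6·96 − 2·45 = 568
V: 648 − 568 = 80

80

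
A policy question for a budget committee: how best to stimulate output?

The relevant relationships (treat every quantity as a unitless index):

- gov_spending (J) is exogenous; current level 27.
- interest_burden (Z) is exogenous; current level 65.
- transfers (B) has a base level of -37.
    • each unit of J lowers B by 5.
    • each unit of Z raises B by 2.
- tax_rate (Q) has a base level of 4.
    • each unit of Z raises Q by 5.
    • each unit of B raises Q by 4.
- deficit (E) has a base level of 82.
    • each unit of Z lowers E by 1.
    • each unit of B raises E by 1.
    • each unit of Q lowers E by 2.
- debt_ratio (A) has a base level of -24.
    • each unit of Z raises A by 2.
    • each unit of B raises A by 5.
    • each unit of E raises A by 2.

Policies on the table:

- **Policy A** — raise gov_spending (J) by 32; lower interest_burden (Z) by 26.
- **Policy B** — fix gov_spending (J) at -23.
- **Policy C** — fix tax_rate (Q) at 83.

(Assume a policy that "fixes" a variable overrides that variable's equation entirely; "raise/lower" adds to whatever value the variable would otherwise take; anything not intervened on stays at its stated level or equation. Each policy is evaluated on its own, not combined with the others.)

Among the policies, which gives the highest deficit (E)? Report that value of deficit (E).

Policy A (J + 32, Z − 26):
  J = 27 + 32 = 59
  Z = 65 − 26 = 39
  B = -37 − 5·59 + 2·39 = -254
  Q = 4 + 5·39 + 4·(-254) = -817
  E = 82 − 39 + (-254) − 2·(-817) = 1423
Policy B (J := -23):
  J = -23
  Z = 65
  B = -37 − 5·(-23) + 2·65 = 208
  Q = 4 + 5·65 + 4·208 = 1161
  E = 82 − 65 + 208 − 2·1161 = -2097
Policy C (Q := 83):
  J = 27
  Z = 65
  B = -37 − 5·27 + 2·65 = -42
  Q = 83
  E = 82 − 65 + (-42) − 2·83 = -191
Comparing — Policy A: E=1423, Policy B: E=-2097, Policy C: E=-191. Highest is 1423 (Policy A).

1423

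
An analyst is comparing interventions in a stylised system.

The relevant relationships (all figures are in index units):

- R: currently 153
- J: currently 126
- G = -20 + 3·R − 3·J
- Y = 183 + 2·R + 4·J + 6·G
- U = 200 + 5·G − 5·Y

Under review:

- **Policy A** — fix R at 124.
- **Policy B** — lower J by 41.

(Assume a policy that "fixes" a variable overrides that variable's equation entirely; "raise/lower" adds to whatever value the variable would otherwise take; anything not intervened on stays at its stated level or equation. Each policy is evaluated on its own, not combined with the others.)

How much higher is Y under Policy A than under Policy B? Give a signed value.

Policy A (R := 124):
  R = 124
  J = 126
  G = -20 + 3·124 − 3·126 = -26
  Y = 183 + 2·124 + 4·126 + 6·(-26) = 779
Policy B (J − 41):
  R = 153
  J = 126 − 41 = 85
  G = -20 + 3·153 − 3·85 = 184
  Y = 183 + 2·153 + 4·85 + 6·184 = 1933
Y: 779 − 1933 = -1154

-1154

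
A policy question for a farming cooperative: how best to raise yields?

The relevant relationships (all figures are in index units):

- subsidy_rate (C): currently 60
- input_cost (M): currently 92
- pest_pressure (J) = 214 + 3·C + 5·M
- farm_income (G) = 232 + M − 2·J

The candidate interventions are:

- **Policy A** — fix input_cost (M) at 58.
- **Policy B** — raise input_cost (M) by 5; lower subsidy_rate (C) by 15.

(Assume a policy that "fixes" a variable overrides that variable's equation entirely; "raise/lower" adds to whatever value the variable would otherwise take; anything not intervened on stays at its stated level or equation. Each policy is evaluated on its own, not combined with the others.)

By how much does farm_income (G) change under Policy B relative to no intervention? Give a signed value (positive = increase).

Baseline:
  C = 60
  M = 92
  J = 214 + 3·60 + 5·92 = 854
  G = 232 + 92 − 2·854 = -1384
Policy B (M + 5, C − 15):
  C = 60 − 15 = 45
  M = 92 + 5 = 97
  J = 214 + 3·45 + 5·97 = 834
  G = 232 + 97 − 2·834 = -1339
Change in G: -1339 − (-1384) = 45

45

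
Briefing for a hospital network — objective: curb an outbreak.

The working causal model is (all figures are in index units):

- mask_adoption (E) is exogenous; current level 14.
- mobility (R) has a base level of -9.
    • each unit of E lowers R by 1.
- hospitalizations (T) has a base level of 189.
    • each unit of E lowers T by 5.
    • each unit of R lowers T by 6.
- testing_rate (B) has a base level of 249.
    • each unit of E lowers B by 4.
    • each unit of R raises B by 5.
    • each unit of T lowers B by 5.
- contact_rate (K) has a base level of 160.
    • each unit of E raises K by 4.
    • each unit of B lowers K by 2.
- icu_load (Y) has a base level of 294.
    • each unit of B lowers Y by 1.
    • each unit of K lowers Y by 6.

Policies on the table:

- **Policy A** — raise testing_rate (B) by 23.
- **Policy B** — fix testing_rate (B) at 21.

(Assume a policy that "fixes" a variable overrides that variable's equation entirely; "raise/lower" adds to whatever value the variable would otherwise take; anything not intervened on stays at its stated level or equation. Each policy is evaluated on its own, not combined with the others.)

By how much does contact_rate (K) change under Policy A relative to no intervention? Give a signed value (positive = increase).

Baseline:
  E = 14
  R = -9 − 14 = -23
  T = 189 − 5·14 − 6·(-23) = 257
  B = 249 − 4·14 + 5·(-23) − 5·257 = -1207
  K = 160 + 4·14 − 2·(-1207) = 2630
Policy A (B + 23):
  E = 14
  R = -9 − 14 = -23
  T = 189 − 5·14 − 6·(-23) = 257
  B = 249 − 4·14 + 5·(-23) − 5·257 (+23 from intervention) = -1184
  K = 160 + 4·14 − 2·(-1184) = 2584
Change in K: 2584 − 2630 = -46

-46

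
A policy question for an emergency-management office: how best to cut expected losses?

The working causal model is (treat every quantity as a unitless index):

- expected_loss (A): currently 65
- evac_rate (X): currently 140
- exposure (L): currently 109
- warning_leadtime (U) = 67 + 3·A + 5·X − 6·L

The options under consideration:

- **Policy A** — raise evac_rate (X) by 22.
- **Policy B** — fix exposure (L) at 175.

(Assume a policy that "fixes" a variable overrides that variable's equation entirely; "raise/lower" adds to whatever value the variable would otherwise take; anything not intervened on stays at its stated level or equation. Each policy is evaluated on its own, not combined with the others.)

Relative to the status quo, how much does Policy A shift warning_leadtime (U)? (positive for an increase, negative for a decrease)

Baseline:
  A = 65
  X = 140
  L = 109
  U = 67 + 3·65 + 5·140 − 6·109 = 308
Policy A (X + 22):
  A = 65
  X = 140 + 22 = 162
  L = 109
  U = 67 + 3·65 + 5·162 − 6·109 = 418
Change in U: 418 − 308 = 110

110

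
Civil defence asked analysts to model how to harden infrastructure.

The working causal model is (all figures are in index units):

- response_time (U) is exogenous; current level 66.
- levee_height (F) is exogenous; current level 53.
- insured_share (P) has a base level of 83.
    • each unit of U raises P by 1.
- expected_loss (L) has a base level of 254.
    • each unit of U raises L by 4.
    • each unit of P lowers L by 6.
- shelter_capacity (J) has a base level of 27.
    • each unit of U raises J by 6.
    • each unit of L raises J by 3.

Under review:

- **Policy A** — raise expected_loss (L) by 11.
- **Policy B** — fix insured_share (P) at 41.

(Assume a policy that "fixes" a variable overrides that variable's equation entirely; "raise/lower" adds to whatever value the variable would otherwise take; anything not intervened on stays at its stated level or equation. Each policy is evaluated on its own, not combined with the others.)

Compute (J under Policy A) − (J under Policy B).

-1911

Policy A (L + 11):
  U = 66
  P = 83 + 66 = 149
  L = 254 + 4·66 − 6·149 (+11 from intervention) = -365
  J = 27 + 6·66 + 3·(-365) = -672
Policy B (P := 41):
  U = 66
  P = 41
  L = 254 + 4·66 − 6·41 = 272
  J = 27 + 6·66 + 3·272 = 1239
J: -672 − 1239 = -1911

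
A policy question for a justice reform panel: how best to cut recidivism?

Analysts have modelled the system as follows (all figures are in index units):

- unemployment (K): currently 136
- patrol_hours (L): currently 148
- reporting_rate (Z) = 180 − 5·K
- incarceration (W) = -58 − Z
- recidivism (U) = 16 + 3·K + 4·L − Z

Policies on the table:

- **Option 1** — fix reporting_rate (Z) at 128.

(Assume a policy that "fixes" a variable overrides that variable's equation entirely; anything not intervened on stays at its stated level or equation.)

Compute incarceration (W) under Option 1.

Option 1 (Z := 128):
  K = 136
  Z = 128
  W = -58 − 128 = -186

-186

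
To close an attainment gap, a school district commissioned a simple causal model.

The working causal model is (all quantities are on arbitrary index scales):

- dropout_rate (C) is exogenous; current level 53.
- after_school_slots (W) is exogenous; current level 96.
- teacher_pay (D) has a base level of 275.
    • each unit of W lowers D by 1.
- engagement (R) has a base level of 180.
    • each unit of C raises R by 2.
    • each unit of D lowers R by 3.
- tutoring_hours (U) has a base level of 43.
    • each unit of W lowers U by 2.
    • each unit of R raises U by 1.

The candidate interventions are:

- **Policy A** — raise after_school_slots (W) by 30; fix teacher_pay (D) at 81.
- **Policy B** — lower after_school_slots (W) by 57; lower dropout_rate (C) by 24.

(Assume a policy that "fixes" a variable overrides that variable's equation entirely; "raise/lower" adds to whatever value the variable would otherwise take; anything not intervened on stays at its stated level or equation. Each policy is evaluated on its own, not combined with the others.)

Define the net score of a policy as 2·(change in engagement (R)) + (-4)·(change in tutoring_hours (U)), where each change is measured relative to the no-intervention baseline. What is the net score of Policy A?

Baseline:
  C = 53
  W = 96
  D = 275 − 96 = 179
  R = 180 + 2·53 − 3·179 = -251
  U = 43 − 2·96 + (-251) = -400
Policy A (W + 30, D := 81):
  C = 53
  W = 96 + 30 = 126
  D = 81
  R = 180 + 2·53 − 3·81 = 43
  U = 43 − 2·126 + 43 = -166
ΔR = 43 − (-251) = 294; ΔU = -166 − (-400) = 234
Score = 2·294 + (-4)·234 = -348

-348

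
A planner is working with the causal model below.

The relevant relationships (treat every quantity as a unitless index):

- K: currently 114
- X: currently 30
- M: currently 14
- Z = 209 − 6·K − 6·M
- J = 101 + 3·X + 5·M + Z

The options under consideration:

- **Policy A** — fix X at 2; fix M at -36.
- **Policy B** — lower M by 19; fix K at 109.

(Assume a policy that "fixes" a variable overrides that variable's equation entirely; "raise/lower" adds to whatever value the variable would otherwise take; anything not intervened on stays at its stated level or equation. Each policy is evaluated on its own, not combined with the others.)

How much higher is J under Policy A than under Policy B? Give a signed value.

Policy A (X := 2, M := -36):
  K = 114
  X = 2
  M = -36
  Z = 209 − 6·114 − 6·(-36) = -259
  J = 101 + 3·2 + 5·(-36) + (-259) = -332
Policy B (M − 19, K := 109):
  K = 109
  X = 30
  M = 14 − 19 = -5
  Z = 209 − 6·109 − 6·(-5) = -415
  J = 101 + 3·30 + 5·(-5) + (-415) = -249
J: -332 − (-249) = -83

-83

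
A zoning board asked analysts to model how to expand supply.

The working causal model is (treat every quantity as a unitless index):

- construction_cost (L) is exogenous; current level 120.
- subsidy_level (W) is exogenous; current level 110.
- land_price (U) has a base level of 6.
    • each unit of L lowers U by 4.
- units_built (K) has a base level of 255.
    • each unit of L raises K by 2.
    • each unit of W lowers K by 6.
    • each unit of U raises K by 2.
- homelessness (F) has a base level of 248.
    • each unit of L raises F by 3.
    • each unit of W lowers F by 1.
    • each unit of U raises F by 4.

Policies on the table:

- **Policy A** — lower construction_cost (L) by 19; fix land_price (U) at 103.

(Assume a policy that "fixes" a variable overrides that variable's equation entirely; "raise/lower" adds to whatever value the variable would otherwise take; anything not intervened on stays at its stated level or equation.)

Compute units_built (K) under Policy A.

3

Policy A (L − 19, U := 103):
  L = 120 − 19 = 101
  W = 110
  U = 103
  K = 255 + 2·101 − 6·110 + 2·103 = 3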